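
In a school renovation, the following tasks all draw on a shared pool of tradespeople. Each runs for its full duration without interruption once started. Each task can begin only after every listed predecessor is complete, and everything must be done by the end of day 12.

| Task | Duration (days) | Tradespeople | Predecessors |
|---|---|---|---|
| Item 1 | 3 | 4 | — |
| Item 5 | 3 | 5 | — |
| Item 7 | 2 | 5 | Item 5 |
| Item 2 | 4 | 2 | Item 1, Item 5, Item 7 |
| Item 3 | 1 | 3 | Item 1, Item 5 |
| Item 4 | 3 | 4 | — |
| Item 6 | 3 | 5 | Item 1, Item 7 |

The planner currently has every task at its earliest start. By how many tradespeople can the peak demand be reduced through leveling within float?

Early-start peak: d1:13  d2:13  d3:13  d4:8  d5:5  d6:7  d7:7  d8:7  d9:2  d10:0  d11:0  d12:0 ⇒ 13.
Leveled (Item 1@1, Item 5@4, Item 7@7, Item 2@9, Item 3@7, Item 4@1, Item 6@9): d1:8  d2:8  d3:8  d4:5  d5:5  d6:5  d7:8  d8:5  d9:7  d10:7  d11:7  d12:2 ⇒ 8.
Reduction 13 − 8 = 5.

5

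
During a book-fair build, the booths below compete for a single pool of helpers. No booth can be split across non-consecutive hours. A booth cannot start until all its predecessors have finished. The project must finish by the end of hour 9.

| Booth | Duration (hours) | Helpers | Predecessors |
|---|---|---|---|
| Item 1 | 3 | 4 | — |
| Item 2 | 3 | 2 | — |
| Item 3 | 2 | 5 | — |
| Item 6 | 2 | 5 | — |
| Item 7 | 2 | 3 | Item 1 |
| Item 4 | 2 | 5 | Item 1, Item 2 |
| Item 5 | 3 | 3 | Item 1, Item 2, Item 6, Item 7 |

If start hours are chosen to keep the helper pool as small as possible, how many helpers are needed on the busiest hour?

8

Early-start (Item 1@1, Item 2@1, Item 3@1, Item 6@1, Item 7@4, Item 4@4, Item 5@6) gives peak 16: h1:16  h2:16  h3:6  h4:8  h5:8  h6:3  h7:3  h8:3  h9:0.
Shift Item 3→6, Item 6→4, Item 4→8.
Schedule Item 1@1, Item 2@1, Item 3@6, Item 6@4, Item 7@4, Item 4@8, Item 5@6: h1:6  h2:6  h3:6  h4:8  h5:8  h6:8  h7:8  h8:8  h9:5 — peak 8.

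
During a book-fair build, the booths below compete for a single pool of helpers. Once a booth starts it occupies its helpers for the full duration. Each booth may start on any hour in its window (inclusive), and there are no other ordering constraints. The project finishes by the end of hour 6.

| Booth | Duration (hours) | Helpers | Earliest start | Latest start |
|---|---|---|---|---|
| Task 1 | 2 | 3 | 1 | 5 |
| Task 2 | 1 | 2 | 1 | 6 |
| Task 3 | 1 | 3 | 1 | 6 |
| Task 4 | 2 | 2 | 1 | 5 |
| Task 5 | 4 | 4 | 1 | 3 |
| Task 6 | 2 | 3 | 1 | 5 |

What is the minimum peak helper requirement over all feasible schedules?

Early-start (Task 1@1, Task 2@1, Task 3@1, Task 4@1, Task 5@1, Task 6@1) gives peak 17: h1:17  h2:12  h3:4  h4:4  h5:0  h6:0.
Shift Task 3→2, Task 4→3, Task 5→3, Task 6→5.
Schedule Task 1@1, Task 2@1, Task 3@2, Task 4@3, Task 5@3, Task 6@5: h1:5  h2:6  h3:6  h4:6  h5:7  h6:7 — peak 7.
Total helper-hours = 37 over 6 hours ⇒ peak ≥ ⌈37/6⌉ = 7, so 7 is optimal.

7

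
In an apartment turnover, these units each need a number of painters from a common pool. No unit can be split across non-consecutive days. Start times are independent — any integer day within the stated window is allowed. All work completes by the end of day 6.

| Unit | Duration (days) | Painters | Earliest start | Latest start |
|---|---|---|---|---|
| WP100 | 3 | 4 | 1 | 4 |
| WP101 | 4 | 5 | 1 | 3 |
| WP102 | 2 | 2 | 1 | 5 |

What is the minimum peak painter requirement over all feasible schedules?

Early-start (WP100@1, WP101@1, WP102@1) gives peak 11: d1:11  d2:11  d3:9  d4:5  d5:0  d6:0.
Shift WP102→4.
Schedule WP100@1, WP101@1, WP102@4: d1:9  d2:9  d3:9  d4:7  d5:2  d6:0 — peak 9.

9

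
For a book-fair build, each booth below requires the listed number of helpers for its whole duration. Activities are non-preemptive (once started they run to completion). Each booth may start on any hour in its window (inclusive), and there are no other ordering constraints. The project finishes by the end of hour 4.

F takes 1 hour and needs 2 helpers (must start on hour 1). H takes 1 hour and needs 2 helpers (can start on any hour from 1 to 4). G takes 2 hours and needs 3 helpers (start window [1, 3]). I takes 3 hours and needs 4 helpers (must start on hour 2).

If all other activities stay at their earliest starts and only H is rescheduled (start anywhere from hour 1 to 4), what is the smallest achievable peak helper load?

7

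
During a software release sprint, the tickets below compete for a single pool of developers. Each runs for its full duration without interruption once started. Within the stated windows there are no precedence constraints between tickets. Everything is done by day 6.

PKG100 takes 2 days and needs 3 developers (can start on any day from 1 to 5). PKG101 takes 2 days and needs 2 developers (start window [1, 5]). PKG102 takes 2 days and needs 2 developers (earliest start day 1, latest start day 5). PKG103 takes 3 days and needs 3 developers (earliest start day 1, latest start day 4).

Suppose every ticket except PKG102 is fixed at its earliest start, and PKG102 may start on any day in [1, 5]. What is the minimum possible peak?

8

PKG102@1: d1:10  d2:10  d3:3  d4:0  d5:0  d6:0 → peak 10
PKG102@2: d1:8  d2:10  d3:5  d4:0  d5:0  d6:0 → peak 10
PKG102@3: d1:8  d2:8  d3:5  d4:2  d5:0  d6:0 → peak 8
PKG102@4: d1:8  d2:8  d3:3  d4:2  d5:2  d6:0 → peak 8
PKG102@5: d1:8  d2:8  d3:3  d4:0  d5:2  d6:2 → peak 8
Best is PKG102@3, peak 8.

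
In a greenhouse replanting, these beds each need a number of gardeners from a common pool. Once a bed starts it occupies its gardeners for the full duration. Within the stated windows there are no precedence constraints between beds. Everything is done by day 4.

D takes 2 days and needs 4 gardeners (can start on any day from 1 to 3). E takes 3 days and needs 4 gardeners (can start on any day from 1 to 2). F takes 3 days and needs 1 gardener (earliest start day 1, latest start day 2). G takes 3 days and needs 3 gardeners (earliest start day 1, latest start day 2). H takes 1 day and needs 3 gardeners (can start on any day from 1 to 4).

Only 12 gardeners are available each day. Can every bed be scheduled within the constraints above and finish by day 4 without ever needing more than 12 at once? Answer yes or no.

Schedule D@1, E@1, F@1, G@1, H@3: d1:12  d2:12  d3:11  d4:0 — peak 12 ≤ 12.

yes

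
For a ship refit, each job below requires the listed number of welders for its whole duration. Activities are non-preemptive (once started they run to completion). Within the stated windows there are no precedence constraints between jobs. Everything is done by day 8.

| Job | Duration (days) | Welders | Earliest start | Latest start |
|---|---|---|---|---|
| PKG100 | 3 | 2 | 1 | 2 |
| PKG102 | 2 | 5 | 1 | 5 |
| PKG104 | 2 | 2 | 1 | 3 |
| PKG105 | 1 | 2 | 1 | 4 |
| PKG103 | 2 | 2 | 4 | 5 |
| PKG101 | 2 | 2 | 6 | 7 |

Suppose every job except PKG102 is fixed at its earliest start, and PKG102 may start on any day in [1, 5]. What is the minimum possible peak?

7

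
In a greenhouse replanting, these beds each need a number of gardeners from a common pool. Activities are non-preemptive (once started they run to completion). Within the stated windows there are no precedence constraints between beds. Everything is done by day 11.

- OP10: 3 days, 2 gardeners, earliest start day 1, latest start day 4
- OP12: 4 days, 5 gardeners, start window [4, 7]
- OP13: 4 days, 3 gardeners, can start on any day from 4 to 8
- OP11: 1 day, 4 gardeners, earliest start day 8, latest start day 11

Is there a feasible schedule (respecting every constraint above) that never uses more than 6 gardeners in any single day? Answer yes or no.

no

The minimum achievable peak is 7; 6 < 7, so no feasible schedule stays within the cap.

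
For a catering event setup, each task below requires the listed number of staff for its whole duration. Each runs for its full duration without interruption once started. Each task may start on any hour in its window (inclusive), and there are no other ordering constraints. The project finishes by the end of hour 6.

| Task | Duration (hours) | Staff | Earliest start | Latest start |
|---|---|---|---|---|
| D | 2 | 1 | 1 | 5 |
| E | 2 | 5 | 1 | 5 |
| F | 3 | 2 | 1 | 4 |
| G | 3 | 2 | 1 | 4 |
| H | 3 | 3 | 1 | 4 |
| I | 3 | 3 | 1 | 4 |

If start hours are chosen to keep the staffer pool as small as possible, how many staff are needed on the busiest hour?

8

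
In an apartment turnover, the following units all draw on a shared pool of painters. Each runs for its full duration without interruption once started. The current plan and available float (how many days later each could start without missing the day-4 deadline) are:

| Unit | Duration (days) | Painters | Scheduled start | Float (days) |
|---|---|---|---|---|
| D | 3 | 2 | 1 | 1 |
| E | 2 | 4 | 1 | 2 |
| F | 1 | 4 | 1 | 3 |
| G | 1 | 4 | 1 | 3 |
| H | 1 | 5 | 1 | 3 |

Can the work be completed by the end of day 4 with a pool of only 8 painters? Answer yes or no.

Schedule D@1, E@1, F@4, G@4, H@3: d1:6  d2:6  d3:7  d4:8 — peak 8 ≤ 8.

yes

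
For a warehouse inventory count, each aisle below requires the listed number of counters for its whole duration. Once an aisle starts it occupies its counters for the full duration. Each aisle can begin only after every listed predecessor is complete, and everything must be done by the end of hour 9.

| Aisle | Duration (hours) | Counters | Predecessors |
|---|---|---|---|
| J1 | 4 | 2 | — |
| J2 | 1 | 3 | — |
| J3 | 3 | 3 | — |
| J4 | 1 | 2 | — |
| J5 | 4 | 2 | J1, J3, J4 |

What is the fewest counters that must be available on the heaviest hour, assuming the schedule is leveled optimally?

5

Early-start (J1@1, J2@1, J3@1, J4@1, J5@5) gives peak 10: h1:10  h2:5  h3:5  h4:2  h5:2  h6:2  h7:2  h8:2  h9:0.
Shift J3→2, J4→5, J5→6.
Schedule J1@1, J2@1, J3@2, J4@5, J5@6: h1:5  h2:5  h3:5  h4:5  h5:2  h6:2  h7:2  h8:2  h9:2 — peak 5.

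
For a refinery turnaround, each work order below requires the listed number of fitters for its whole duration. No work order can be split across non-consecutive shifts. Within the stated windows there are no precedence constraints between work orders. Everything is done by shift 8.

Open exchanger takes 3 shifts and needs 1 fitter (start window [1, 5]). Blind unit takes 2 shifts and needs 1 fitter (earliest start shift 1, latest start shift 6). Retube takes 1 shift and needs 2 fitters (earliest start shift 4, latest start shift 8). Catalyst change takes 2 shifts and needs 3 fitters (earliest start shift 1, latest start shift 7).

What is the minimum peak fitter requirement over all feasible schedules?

Early-start (Open exchanger@1, Blind unit@1, Retube@4, Catalyst change@1) gives peak 5: s1:5  s2:5  s3:1  s4:2  s5:0  s6:0  s7:0  s8:0.
Shift Catalyst change→5.
Schedule Open exchanger@1, Blind unit@1, Retube@4, Catalyst change@5: s1:2  s2:2  s3:1  s4:2  s5:3  s6:3  s7:0  s8:0 — peak 3.

3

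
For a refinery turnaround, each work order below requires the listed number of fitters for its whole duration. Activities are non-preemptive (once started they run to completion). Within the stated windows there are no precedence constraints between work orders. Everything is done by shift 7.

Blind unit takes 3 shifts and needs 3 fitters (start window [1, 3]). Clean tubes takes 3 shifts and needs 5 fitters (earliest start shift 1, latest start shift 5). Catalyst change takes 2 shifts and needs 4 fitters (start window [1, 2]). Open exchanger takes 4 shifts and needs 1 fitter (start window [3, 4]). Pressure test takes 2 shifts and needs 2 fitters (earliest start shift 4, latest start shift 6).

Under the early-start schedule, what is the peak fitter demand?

Early-start schedule: Blind unit@1, Clean tubes@1, Catalyst change@1, Open exchanger@3, Pressure test@4.
Load per shift: shift 1: 12, shift 2: 12, shift 3: 9, shift 4: 3, shift 5: 3, shift 6: 1, shift 7: 0.
Peak is 12.

12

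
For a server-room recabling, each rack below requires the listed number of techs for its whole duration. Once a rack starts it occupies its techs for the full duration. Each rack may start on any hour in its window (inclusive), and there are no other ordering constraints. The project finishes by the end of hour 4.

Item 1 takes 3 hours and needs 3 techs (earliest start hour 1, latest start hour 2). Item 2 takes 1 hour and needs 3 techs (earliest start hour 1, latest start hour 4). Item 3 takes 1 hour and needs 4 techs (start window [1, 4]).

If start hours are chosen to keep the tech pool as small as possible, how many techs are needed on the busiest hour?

Early-start (Item 1@1, Item 2@1, Item 3@1) gives peak 10: h1:10  h2:3  h3:3  h4:0.
Shift Item 3→4.
Schedule Item 1@1, Item 2@1, Item 3@4: h1:6  h2:3  h3:3  h4:4 — peak 6.

6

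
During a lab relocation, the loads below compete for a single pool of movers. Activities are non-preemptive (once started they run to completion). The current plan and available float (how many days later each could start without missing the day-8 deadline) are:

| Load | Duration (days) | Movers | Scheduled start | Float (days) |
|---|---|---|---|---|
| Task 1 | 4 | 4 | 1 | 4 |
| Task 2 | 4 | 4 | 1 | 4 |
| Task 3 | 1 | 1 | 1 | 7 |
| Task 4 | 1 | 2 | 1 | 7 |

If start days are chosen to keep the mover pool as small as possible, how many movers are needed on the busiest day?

Early-start (Task 1@1, Task 2@1, Task 3@1, Task 4@1) gives peak 11: d1:11  d2:8  d3:8  d4:8  d5:0  d6:0  d7:0  d8:0.
Shift Task 2→5, Task 4→2.
Schedule Task 1@1, Task 2@5, Task 3@1, Task 4@2: d1:5  d2:6  d3:4  d4:4  d5:4  d6:4  d7:4  d8:4 — peak 6.

6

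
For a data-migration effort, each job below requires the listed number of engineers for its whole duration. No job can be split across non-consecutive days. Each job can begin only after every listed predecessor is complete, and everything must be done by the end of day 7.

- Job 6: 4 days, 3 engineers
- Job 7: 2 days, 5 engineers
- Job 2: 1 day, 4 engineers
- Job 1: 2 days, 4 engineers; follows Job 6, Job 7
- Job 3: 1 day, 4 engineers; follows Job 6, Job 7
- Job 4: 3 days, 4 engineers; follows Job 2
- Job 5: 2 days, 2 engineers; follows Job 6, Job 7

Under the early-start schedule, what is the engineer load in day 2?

12

At early start, day 2 has: Job 6, Job 7, Job 4.
Demand: 3 + 5 + 4 = 12.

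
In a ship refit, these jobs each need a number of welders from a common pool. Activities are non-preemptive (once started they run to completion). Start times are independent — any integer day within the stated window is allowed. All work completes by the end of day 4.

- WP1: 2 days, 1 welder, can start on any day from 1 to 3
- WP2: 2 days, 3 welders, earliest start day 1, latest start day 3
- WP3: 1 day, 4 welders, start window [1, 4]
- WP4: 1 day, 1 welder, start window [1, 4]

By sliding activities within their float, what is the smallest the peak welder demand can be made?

Early-start (WP1@1, WP2@1, WP3@1, WP4@1) gives peak 9: d1:9  d2:4  d3:0  d4:0.
Shift WP3→3, WP4→4.
Schedule WP1@1, WP2@1, WP3@3, WP4@4: d1:4  d2:4  d3:4  d4:1 — peak 4.
Total welder-days = 13 over 4 days ⇒ peak ≥ ⌈13/4⌉ = 4, so 4 is optimal.

4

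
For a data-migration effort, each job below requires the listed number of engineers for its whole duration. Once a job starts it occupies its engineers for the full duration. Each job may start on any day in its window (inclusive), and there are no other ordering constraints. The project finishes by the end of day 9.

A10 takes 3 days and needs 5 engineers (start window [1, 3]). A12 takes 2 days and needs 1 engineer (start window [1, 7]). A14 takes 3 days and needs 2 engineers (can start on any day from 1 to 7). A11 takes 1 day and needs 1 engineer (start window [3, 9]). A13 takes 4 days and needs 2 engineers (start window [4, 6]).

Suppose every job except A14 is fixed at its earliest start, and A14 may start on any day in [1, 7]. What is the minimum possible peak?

A14@1: d1:8  d2:8  d3:8  d4:2  d5:2  d6:2  d7:2  d8:0  d9:0 → peak 8
A14@2: d1:6  d2:8  d3:8  d4:4  d5:2  d6:2  d7:2  d8:0  d9:0 → peak 8
A14@3: d1:6  d2:6  d3:8  d4:4  d5:4  d6:2  d7:2  d8:0  d9:0 → peak 8
A14@4: d1:6  d2:6  d3:6  d4:4  d5:4  d6:4  d7:2  d8:0  d9:0 → peak 6
A14@5: d1:6  d2:6  d3:6  d4:2  d5:4  d6:4  d7:4  d8:0  d9:0 → peak 6
A14@6: d1:6  d2:6  d3:6  d4:2  d5:2  d6:4  d7:4  d8:2  d9:0 → peak 6
A14@7: d1:6  d2:6  d3:6  d4:2  d5:2  d6:2  d7:4  d8:2  d9:2 → peak 6
Best is A14@4, peak 6.

6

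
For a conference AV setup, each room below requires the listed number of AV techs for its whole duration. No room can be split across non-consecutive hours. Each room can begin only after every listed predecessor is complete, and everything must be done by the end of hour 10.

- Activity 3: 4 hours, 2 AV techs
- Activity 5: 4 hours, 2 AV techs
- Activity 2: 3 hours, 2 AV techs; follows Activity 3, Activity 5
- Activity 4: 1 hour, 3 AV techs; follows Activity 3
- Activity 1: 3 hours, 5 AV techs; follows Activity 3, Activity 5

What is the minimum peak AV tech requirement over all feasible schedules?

Early-start (Activity 3@1, Activity 5@1, Activity 2@5, Activity 4@5, Activity 1@5) gives peak 10: h1:4  h2:4  h3:4  h4:4  h5:10  h6:7  h7:7  h8:0  h9:0  h10:0.
Shift Activity 1→8.
Schedule Activity 3@1, Activity 5@1, Activity 2@5, Activity 4@5, Activity 1@8: h1:4  h2:4  h3:4  h4:4  h5:5  h6:2  h7:2  h8:5  h9:5  h10:5 — peak 5.

5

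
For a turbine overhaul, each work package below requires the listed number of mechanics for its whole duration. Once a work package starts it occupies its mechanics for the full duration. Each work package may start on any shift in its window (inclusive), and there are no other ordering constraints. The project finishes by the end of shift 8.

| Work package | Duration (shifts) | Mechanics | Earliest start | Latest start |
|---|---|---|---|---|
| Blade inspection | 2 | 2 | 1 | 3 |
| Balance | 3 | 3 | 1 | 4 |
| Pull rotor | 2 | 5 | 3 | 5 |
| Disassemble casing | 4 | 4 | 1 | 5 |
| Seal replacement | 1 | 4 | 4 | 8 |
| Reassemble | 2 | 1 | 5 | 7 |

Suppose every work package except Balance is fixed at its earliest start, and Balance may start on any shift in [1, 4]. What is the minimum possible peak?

13

Balance@1: s1:9  s2:9  s3:12  s4:13  s5:1  s6:1  s7:0  s8:0 → peak 13
Balance@2: s1:6  s2:9  s3:12  s4:16  s5:1  s6:1  s7:0  s8:0 → peak 16
Balance@3: s1:6  s2:6  s3:12  s4:16  s5:4  s6:1  s7:0  s8:0 → peak 16
Balance@4: s1:6  s2:6  s3:9  s4:16  s5:4  s6:4  s7:0  s8:0 → peak 16
Best is Balance@1, peak 13.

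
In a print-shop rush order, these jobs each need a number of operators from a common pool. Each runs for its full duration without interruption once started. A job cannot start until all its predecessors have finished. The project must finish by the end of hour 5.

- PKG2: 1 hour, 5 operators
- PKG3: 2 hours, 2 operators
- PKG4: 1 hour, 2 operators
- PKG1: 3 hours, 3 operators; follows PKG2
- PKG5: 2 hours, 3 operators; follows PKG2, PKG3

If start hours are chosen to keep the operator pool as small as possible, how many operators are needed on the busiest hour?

Early-start (PKG2@1, PKG3@1, PKG4@1, PKG1@2, PKG5@3) gives peak 9: h1:9  h2:5  h3:6  h4:6  h5:0.
Shift PKG3→2, PKG4→2, PKG1→3, PKG5→4.
Schedule PKG2@1, PKG3@2, PKG4@2, PKG1@3, PKG5@4: h1:5  h2:4  h3:5  h4:6  h5:6 — peak 6.
Total operator-hours = 26 over 5 hours ⇒ peak ≥ ⌈26/5⌉ = 6, so 6 is optimal.

6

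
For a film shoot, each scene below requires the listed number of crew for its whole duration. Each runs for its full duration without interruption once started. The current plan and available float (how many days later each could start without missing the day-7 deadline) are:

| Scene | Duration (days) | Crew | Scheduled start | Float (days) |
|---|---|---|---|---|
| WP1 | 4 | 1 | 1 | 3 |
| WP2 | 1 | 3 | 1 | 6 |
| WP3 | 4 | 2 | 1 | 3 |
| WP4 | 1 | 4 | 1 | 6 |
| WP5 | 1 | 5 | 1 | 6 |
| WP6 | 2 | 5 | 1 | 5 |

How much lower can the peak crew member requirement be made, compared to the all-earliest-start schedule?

Early-start peak: d1:20  d2:8  d3:3  d4:3  d5:0  d6:0  d7:0 ⇒ 20.
Leveled (WP1@1, WP2@2, WP3@2, WP4@5, WP5@1, WP6@6): d1:6  d2:6  d3:3  d4:3  d5:6  d6:5  d7:5 ⇒ 6.
Reduction 20 − 6 = 14.

14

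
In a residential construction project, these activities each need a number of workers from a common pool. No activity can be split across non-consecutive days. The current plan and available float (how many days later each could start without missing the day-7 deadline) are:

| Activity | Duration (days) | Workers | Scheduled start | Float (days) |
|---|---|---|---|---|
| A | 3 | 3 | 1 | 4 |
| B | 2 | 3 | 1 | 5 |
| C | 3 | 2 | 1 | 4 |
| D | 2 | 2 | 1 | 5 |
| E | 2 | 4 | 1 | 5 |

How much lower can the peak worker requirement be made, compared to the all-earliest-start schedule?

Early-start peak: d1:14  d2:14  d3:5  d4:0  d5:0  d6:0  d7:0 ⇒ 14.
Leveled (A@1, B@4, C@1, D@4, E@6): d1:5  d2:5  d3:5  d4:5  d5:5  d6:4  d7:4 ⇒ 5.
Reduction 14 − 5 = 9.

9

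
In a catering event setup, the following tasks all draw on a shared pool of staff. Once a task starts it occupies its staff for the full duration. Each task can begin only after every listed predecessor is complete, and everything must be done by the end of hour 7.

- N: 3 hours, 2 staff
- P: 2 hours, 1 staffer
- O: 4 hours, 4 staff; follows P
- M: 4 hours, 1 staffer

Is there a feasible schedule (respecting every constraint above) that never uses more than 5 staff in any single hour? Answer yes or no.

yes

Schedule N@1, P@1, O@4, M@1: h1:4  h2:4  h3:3  h4:5  h5:4  h6:4  h7:4 — peak 5 ≤ 5.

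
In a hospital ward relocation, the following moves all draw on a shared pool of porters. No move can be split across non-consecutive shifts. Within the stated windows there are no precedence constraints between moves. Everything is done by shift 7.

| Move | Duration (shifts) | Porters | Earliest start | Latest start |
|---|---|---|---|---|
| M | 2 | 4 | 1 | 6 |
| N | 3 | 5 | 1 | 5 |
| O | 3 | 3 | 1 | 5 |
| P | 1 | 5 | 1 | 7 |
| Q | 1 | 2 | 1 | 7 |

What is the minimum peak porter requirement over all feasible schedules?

Early-start (M@1, N@1, O@1, P@1, Q@1) gives peak 19: s1:19  s2:12  s3:8  s4:0  s5:0  s6:0  s7:0.
Shift N→4, P→7, Q→3.
Schedule M@1, N@4, O@1, P@7, Q@3: s1:7  s2:7  s3:5  s4:5  s5:5  s6:5  s7:5 — peak 7.

7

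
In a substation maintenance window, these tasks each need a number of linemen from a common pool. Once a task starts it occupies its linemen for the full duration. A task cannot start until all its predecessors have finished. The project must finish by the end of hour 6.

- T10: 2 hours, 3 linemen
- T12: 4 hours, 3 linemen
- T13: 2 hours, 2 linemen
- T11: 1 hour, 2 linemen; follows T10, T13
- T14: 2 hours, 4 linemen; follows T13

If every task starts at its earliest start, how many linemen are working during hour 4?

At early start, hour 4 has: T12, T14.
Demand: 3 + 4 = 7.

7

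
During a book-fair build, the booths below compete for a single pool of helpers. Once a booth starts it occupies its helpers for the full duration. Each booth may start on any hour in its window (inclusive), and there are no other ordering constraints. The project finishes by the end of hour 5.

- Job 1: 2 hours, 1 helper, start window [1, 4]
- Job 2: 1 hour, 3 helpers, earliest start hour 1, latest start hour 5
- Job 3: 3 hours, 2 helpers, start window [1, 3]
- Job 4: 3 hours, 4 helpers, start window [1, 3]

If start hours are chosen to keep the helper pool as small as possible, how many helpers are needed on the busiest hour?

Early-start (Job 1@1, Job 2@1, Job 3@1, Job 4@1) gives peak 10: h1:10  h2:7  h3:6  h4:0  h5:0.
Shift Job 4→3.
Schedule Job 1@1, Job 2@1, Job 3@1, Job 4@3: h1:6  h2:3  h3:6  h4:4  h5:4 — peak 6.

6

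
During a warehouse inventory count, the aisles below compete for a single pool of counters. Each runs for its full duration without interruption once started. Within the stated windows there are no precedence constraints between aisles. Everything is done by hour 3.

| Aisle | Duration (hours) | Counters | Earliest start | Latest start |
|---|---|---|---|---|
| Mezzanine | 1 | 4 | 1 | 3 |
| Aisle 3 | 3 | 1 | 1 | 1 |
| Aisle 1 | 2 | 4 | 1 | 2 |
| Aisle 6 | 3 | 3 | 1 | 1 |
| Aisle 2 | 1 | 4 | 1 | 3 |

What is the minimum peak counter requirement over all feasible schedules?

Early-start (Mezzanine@1, Aisle 3@1, Aisle 1@1, Aisle 6@1, Aisle 2@1) gives peak 16: h1:16  h2:8  h3:4.
Shift Aisle 2→2.
Schedule Mezzanine@1, Aisle 3@1, Aisle 1@1, Aisle 6@1, Aisle 2@2: h1:12  h2:12  h3:4 — peak 12.
No arrangement of the 18 feasible schedules does better.

12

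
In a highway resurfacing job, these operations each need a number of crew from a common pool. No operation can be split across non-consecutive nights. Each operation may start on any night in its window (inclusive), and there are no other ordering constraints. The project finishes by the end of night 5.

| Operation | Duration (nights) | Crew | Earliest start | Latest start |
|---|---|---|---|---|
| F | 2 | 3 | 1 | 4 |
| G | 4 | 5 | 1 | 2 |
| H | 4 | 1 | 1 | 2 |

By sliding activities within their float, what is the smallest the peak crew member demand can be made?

Schedule F@1, G@1, H@1: n1:9  n2:9  n3:6  n4:6  n5:0 — peak 9.
No arrangement of the 16 feasible schedules does better.

9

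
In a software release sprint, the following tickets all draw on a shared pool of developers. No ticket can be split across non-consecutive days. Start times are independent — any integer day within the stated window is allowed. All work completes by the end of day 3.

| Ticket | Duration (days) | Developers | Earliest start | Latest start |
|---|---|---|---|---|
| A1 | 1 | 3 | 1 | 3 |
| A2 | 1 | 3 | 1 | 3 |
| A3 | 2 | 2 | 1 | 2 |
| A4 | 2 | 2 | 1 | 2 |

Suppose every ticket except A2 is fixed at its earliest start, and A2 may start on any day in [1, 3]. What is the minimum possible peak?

7

A2@1: d1:10  d2:4  d3:0 → peak 10
A2@2: d1:7  d2:7  d3:0 → peak 7
A2@3: d1:7  d2:4  d3:3 → peak 7
Best is A2@2, peak 7.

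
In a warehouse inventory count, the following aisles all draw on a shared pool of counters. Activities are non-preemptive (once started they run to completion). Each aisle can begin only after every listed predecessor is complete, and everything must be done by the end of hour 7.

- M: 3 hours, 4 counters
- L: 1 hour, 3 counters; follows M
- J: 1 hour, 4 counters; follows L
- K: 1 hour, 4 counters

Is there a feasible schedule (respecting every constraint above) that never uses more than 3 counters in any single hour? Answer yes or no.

Total counter-hours = 23; over 7 hours the average is 23/7 > 3, so some hour must exceed 3.

no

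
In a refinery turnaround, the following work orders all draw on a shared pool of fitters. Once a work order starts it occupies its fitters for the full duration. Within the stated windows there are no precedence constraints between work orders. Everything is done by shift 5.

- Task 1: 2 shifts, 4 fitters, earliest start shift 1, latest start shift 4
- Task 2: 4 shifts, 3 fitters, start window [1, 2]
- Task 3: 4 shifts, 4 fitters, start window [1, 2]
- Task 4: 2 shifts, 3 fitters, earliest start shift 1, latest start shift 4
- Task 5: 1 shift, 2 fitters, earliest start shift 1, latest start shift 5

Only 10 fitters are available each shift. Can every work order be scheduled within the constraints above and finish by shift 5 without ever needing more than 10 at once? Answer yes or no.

The minimum achievable peak is 11; 10 < 11, so no feasible schedule stays within the cap.

no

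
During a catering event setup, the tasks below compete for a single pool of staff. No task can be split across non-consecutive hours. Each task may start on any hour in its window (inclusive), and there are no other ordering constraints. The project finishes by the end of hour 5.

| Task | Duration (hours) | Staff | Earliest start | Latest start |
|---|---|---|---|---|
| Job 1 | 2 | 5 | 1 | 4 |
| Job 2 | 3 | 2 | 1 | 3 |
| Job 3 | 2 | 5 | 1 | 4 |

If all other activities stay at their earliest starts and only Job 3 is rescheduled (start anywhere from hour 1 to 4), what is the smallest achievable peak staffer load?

7

Job 3@1: h1:12  h2:12  h3:2  h4:0  h5:0 → peak 12
Job 3@2: h1:7  h2:12  h3:7  h4:0  h5:0 → peak 12
Job 3@3: h1:7  h2:7  h3:7  h4:5  h5:0 → peak 7
Job 3@4: h1:7  h2:7  h3:2  h4:5  h5:5 → peak 7
Best is Job 3@3, peak 7.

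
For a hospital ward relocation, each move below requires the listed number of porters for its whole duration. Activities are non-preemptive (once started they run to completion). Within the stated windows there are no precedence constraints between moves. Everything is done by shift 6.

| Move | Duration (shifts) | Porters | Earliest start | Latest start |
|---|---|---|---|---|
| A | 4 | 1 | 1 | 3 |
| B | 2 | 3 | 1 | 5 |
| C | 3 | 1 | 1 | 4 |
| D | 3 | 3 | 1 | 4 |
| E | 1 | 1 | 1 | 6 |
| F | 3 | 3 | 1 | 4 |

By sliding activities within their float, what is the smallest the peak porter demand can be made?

Early-start (A@1, B@1, C@1, D@1, E@1, F@1) gives peak 12: s1:12  s2:11  s3:8  s4:1  s5:0  s6:0.
Shift B→5, F→4.
Schedule A@1, B@5, C@1, D@1, E@1, F@4: s1:6  s2:5  s3:5  s4:4  s5:6  s6:6 — peak 6.
Total porter-shifts = 32 over 6 shifts ⇒ peak ≥ ⌈32/6⌉ = 6, so 6 is optimal.

6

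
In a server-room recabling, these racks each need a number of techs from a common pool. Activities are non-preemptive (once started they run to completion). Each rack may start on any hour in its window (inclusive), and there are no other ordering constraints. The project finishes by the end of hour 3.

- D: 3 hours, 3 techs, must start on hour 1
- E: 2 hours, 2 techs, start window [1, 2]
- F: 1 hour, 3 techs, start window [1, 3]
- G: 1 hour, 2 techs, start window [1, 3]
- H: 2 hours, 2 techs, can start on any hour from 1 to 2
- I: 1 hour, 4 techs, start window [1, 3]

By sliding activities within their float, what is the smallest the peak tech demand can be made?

9

Early-start (D@1, E@1, F@1, G@1, H@1, I@1) gives peak 16: h1:16  h2:7  h3:3.
Shift G→2, H→2, I→3.
Schedule D@1, E@1, F@1, G@2, H@2, I@3: h1:8  h2:9  h3:9 — peak 9.
Total tech-hours = 26 over 3 hours ⇒ peak ≥ ⌈26/3⌉ = 9, so 9 is optimal.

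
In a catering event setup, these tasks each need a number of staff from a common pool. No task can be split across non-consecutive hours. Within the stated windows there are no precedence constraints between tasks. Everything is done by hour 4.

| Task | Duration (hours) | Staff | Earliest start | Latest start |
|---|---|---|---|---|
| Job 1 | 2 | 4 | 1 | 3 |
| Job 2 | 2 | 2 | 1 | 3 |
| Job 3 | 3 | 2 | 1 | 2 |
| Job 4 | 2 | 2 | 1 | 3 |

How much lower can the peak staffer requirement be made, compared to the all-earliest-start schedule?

Early-start peak: h1:10  h2:10  h3:2  h4:0 ⇒ 10.
Leveled (Job 1@1, Job 2@3, Job 3@1, Job 4@3): h1:6  h2:6  h3:6  h4:4 ⇒ 6.
Reduction 10 − 6 = 4.

4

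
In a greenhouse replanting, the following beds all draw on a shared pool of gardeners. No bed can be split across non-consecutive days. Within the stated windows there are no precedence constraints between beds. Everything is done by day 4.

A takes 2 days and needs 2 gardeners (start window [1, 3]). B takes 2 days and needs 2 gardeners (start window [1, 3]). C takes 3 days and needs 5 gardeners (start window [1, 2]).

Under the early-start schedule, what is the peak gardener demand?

Early-start schedule: A@1, B@1, C@1.
Load per day: day 1: 9, day 2: 9, day 3: 5, day 4: 0.
Peak is 9.

9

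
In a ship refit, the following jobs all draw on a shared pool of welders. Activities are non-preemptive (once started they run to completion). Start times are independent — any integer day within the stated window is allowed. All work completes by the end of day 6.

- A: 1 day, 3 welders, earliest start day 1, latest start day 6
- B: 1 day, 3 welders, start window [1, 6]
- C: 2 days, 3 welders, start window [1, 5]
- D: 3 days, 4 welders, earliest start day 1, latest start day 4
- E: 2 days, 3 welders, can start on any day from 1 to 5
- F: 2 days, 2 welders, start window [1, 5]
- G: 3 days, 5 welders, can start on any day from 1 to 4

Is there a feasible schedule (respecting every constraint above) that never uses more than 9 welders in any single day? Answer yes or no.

Schedule A@1, B@1, C@1, D@2, E@5, F@2, G@4: d1:9  d2:9  d3:6  d4:9  d5:8  d6:8 — peak 9 ≤ 9.

yes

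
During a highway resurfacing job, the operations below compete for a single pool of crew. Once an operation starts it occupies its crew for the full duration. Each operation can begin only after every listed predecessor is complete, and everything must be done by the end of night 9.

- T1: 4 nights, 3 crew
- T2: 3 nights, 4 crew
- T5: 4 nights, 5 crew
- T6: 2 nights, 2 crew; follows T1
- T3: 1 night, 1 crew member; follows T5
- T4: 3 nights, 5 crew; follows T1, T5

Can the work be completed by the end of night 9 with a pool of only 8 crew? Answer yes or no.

The minimum achievable peak is 9; 8 < 9, so no feasible schedule stays within the cap.

no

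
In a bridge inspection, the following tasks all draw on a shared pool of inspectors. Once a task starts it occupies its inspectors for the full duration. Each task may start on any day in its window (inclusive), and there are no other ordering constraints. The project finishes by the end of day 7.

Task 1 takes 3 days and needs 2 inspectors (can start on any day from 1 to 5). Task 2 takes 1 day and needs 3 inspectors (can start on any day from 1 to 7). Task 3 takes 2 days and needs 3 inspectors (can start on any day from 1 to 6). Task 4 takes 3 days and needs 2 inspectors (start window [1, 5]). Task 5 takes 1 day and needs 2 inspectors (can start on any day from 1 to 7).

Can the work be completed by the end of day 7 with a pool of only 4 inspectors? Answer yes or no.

yes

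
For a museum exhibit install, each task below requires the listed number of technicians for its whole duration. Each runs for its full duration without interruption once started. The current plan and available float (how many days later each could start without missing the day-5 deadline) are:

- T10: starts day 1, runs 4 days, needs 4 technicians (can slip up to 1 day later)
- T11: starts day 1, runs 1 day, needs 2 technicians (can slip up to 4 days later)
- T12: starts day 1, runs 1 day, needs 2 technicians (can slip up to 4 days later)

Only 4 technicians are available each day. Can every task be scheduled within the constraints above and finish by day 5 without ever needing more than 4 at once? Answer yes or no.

yes

Schedule T10@1, T11@5, T12@5: d1:4  d2:4  d3:4  d4:4  d5:4 — peak 4 ≤ 4.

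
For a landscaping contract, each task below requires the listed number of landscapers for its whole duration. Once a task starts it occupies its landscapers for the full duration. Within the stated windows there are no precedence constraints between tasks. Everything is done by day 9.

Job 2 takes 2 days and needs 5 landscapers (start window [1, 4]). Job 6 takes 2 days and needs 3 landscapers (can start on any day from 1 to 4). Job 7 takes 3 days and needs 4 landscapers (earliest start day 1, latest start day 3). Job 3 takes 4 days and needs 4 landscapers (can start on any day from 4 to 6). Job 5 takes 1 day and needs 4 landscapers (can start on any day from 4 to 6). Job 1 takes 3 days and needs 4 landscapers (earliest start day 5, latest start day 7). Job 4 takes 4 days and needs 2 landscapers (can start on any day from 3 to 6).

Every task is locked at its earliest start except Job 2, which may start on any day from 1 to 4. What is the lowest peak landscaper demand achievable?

12

Job 2@1: d1:12  d2:12  d3:6  d4:10  d5:10  d6:10  d7:8  d8:0  d9:0 → peak 12
Job 2@2: d1:7  d2:12  d3:11  d4:10  d5:10  d6:10  d7:8  d8:0  d9:0 → peak 12
Job 2@3: d1:7  d2:7  d3:11  d4:15  d5:10  d6:10  d7:8  d8:0  d9:0 → peak 15
Job 2@4: d1:7  d2:7  d3:6  d4:15  d5:15  d6:10  d7:8  d8:0  d9:0 → peak 15
Best is Job 2@1, peak 12.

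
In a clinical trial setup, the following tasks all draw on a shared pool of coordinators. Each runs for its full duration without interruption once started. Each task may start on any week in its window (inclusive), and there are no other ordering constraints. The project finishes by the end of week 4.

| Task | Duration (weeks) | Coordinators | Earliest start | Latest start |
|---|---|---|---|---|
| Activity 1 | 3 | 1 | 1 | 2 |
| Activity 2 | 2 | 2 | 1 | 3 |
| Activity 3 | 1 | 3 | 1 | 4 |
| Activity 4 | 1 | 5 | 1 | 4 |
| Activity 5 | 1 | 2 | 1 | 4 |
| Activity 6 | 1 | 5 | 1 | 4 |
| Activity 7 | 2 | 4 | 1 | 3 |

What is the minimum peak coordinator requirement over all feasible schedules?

8

Early-start (Activity 1@1, Activity 2@1, Activity 3@1, Activity 4@1, Activity 5@1, Activity 6@1, Activity 7@1) gives peak 22: w1:22  w2:7  w3:1  w4:0.
Shift Activity 3→3, Activity 5→4, Activity 6→2, Activity 7→3.
Schedule Activity 1@1, Activity 2@1, Activity 3@3, Activity 4@1, Activity 5@4, Activity 6@2, Activity 7@3: w1:8  w2:8  w3:8  w4:6 — peak 8.
Total coordinator-weeks = 30 over 4 weeks ⇒ peak ≥ ⌈30/4⌉ = 8, so 8 is optimal.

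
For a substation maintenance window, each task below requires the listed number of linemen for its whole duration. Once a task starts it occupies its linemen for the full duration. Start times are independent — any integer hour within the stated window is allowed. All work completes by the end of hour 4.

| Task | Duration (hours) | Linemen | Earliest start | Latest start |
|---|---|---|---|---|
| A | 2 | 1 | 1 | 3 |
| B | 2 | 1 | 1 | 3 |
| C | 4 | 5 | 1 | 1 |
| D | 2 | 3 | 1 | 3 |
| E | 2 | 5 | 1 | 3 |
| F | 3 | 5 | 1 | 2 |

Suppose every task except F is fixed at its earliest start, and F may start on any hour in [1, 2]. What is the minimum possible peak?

20

F@1: h1:20  h2:20  h3:10  h4:5 → peak 20
F@2: h1:15  h2:20  h3:10  h4:10 → peak 20
Best is F@1, peak 20.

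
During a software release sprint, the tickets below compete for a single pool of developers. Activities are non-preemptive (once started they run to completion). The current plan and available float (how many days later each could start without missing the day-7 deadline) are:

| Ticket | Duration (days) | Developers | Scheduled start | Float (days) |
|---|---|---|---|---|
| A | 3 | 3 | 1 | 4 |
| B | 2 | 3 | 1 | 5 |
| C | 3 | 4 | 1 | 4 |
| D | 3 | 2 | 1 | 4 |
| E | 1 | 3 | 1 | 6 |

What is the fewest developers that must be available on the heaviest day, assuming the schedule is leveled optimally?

6

Early-start (A@1, B@1, C@1, D@1, E@1) gives peak 15: d1:15  d2:12  d3:9  d4:0  d5:0  d6:0  d7:0.
Shift C→4, D→3, E→7.
Schedule A@1, B@1, C@4, D@3, E@7: d1:6  d2:6  d3:5  d4:6  d5:6  d6:4  d7:3 — peak 6.
Total developer-days = 36 over 7 days ⇒ peak ≥ ⌈36/7⌉ = 6, so 6 is optimal.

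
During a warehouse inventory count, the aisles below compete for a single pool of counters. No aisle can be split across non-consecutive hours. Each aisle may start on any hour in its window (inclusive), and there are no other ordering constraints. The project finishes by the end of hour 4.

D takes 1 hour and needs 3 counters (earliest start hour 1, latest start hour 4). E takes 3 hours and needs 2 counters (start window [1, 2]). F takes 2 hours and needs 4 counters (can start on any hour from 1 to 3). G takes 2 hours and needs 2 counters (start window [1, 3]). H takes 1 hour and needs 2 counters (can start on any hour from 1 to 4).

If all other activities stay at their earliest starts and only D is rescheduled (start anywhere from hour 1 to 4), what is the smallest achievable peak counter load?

D@1: h1:13  h2:8  h3:2  h4:0 → peak 13
D@2: h1:10  h2:11  h3:2  h4:0 → peak 11
D@3: h1:10  h2:8  h3:5  h4:0 → peak 10
D@4: h1:10  h2:8  h3:2  h4:3 → peak 10
Best is D@3, peak 10.

10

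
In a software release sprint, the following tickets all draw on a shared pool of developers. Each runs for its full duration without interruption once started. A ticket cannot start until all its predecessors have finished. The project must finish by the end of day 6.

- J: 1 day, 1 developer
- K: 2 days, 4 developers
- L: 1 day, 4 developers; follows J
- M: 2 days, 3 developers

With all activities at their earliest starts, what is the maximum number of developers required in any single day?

11

Early-start schedule: J@1, K@1, L@2, M@1.
Load per day: day 1: 8, day 2: 11, day 3: 0, day 4: 0, day 5: 0, day 6: 0.
Peak is 11.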